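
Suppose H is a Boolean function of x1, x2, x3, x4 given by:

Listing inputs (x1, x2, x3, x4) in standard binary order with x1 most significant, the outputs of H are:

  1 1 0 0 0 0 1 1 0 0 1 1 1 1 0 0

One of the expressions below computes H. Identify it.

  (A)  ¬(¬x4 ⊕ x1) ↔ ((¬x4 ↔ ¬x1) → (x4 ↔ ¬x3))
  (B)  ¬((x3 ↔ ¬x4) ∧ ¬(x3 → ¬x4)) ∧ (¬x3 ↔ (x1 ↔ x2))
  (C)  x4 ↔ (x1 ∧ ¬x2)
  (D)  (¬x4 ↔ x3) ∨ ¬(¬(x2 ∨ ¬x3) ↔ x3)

(A): at (0,0,1,1) it gives 1, but H = 0 — eliminated.
(C): at (0,0,0,1) it gives 0, but H = 1 — eliminated.
(D): at (0,0,0,0) it gives 0, but H = 1 — eliminated.
(B) is the remaining candidate, and it agrees with H on all 16 inputs.

B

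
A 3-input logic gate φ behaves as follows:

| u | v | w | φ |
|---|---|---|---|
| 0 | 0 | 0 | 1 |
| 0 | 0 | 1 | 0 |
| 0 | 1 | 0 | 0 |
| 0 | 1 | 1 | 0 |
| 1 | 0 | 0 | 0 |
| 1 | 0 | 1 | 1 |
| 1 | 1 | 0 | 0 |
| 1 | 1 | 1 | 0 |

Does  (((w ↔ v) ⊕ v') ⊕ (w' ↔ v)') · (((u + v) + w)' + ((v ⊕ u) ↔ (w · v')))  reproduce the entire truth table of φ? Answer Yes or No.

Check the formula against φ row by row:
  u=0, v=0, w=0: formula gives 1, φ = 1 ✓
  u=0, v=0, w=1: formula gives 0, φ = 0 ✓
  u=0, v=1, w=0: formula gives 0, φ = 0 ✓
  u=0, v=1, w=1: formula gives 0, φ = 0 ✓
  u=1, v=0, w=0: formula gives 0, φ = 0 ✓
  …and likewise for the remaining 3 rows.
All 8 rows match — the expression computes φ exactly.

Yes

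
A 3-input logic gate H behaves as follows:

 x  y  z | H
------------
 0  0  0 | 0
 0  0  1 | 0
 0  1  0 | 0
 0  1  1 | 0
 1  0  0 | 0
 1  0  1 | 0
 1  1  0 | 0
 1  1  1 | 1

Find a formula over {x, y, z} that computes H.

H(x, y, z) = (x & y) & z

The output is 1 only when every input is 1 — the AND of all inputs.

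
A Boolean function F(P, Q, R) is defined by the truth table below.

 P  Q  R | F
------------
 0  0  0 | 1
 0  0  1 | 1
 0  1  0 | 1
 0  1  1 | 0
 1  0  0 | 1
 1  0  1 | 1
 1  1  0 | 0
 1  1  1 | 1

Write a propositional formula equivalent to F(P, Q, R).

F(P, Q, R) = ¬(((¬P ∧ Q) ∧ R) ∨ ((P ∧ Q) ∧ ¬R))

The 0-rows are (0,1,1), (1,1,0). Take each as a conjunction (¬P·Q·R, P·Q·¬R), form their disjunction, and complement — that gives a formula that is 1 everywhere F is.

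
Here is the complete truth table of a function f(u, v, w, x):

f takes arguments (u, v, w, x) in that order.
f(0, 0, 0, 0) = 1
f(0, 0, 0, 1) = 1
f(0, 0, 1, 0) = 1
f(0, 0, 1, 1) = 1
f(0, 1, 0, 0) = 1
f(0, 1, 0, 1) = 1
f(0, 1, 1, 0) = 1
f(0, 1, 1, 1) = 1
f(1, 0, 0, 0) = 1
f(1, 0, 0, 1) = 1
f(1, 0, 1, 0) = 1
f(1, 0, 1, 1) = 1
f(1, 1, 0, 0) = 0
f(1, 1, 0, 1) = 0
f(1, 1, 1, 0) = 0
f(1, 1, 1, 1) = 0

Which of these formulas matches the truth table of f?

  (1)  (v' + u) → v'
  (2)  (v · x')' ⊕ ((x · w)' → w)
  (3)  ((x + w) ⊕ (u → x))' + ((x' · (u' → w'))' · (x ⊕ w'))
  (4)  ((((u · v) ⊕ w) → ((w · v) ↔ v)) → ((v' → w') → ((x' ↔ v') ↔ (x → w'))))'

(2) disagrees with f on (0,0,1,0) (formula → 0, table → 1); rule it out.
(3) disagrees with f on (0,0,0,0) (formula → 0, table → 1); rule it out.
(4) disagrees with f on (0,0,0,0) (formula → 0, table → 1); rule it out.
(1) is the remaining candidate, and it agrees with f on all 16 inputs.

1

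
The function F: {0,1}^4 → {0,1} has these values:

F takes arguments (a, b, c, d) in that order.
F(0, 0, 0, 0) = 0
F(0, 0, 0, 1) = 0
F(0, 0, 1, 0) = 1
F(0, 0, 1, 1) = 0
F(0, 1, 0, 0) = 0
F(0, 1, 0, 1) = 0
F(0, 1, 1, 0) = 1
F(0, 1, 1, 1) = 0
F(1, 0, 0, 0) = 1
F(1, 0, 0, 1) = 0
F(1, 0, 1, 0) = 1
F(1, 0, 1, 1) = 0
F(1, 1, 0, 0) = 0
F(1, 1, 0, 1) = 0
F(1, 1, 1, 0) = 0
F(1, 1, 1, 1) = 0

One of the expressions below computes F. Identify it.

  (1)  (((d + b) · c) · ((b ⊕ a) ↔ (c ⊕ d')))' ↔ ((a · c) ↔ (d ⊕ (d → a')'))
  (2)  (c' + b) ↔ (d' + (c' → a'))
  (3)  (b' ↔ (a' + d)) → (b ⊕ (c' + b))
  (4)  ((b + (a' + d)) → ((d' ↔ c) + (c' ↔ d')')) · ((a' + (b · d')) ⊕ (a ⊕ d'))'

4

(1) fails at (0,0,0,0): the formula yields 1, F is 0.
(2) fails at (0,0,0,0): the formula yields 1, F is 0.
(3) fails at (0,0,0,0): the formula yields 1, F is 0.
That leaves (4). Evaluating it on every row reproduces the table of F exactly.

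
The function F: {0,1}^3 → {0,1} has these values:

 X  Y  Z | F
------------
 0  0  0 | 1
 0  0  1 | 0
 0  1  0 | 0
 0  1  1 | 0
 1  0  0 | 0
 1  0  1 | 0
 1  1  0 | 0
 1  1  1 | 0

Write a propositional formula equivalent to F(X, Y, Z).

The output is 1 only when every input is 0 — NOR of all inputs.

F(X, Y, Z) = ~((X | Y) | Z)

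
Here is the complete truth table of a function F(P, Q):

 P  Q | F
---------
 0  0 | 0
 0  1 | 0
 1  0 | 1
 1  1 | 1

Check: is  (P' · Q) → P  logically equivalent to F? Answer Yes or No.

Check the formula against F row by row:
  P=0, Q=0: formula gives 1, but F = 0 ✗
Row (0,0) is a counterexample, so the formula is not equivalent to F.

No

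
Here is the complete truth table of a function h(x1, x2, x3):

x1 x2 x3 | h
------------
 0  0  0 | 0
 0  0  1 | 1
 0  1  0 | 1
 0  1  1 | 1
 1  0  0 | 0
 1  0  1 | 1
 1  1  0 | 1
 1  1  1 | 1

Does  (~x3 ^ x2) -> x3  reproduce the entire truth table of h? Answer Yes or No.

Yes

Check the formula against h row by row:
  x1=0, x2=0, x3=0: formula gives 0, h = 0 ✓
  x1=0, x2=0, x3=1: formula gives 1, h = 1 ✓
  x1=0, x2=1, x3=0: formula gives 1, h = 1 ✓
  x1=0, x2=1, x3=1: formula gives 1, h = 1 ✓
  x1=1, x2=0, x3=0: formula gives 0, h = 0 ✓
  … (the remaining 3 rows also agree.)
No disagreement on any input; they are logically equivalent.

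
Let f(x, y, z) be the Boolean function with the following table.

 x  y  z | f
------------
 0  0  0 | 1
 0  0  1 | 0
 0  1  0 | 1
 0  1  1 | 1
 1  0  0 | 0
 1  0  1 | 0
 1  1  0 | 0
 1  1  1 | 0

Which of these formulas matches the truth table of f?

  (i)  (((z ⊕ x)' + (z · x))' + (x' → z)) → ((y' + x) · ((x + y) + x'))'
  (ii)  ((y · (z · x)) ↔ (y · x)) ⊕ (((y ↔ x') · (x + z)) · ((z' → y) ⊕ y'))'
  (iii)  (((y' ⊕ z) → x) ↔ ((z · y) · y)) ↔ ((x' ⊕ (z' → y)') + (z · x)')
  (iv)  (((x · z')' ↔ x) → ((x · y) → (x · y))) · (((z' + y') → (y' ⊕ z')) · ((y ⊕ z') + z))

i

(ii) disagrees with f on (0,0,0) (formula → 0, table → 1); rule it out.
(iii) disagrees with f on (0,1,0) (formula → 0, table → 1); rule it out.
(iv) disagrees with f on (0,0,0) (formula → 0, table → 1); rule it out.
Only (i) survives; checking it on all 8 rows confirms it matches f.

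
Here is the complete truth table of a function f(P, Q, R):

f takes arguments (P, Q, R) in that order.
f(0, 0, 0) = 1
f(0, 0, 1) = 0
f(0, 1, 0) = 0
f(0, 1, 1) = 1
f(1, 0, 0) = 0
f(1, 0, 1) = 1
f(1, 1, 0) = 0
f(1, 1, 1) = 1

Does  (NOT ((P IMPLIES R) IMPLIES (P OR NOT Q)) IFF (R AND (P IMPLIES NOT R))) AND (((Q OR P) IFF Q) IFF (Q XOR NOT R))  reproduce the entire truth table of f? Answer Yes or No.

Check the formula against f row by row:
  P=0, Q=0, R=0: formula gives 1, f = 1 ✓
  P=0, Q=0, R=1: formula gives 0, f = 0 ✓
  P=0, Q=1, R=0: formula gives 0, f = 0 ✓
  P=0, Q=1, R=1: formula gives 1, f = 1 ✓
  P=1, Q=0, R=0: formula gives 0, f = 0 ✓
  …and likewise for the remaining 3 rows.
All 8 rows match — the expression computes f exactly.

Yes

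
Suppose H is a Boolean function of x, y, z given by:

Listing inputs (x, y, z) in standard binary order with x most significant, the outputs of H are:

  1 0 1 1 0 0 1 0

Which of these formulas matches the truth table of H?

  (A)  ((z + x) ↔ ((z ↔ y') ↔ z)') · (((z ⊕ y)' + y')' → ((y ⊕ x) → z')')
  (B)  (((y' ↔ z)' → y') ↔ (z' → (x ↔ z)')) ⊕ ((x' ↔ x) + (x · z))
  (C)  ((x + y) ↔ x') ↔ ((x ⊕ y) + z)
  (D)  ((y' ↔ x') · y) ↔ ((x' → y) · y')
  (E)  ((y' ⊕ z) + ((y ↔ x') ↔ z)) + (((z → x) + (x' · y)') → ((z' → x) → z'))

(A): at (0,1,0) it gives 0, but H = 1 — eliminated.
(B): at (0,0,0) it gives 0, but H = 1 — eliminated.
(D): at (0,0,1) it gives 1, but H = 0 — eliminated.
(E): at (1,0,0) it gives 1, but H = 0 — eliminated.
Only (C) survives; checking it on all 8 rows confirms it matches H.

C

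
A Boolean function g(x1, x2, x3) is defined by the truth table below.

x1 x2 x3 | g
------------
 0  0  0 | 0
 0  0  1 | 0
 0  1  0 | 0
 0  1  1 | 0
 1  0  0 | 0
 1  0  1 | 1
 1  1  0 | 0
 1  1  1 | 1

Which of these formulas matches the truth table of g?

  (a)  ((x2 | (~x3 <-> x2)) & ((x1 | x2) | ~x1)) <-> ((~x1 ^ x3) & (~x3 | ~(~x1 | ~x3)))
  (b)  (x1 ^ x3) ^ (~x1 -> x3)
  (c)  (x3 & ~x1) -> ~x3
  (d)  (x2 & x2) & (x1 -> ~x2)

b

(a) disagrees with g on (0,1,0) (formula → 1, table → 0); rule it out.
(c) disagrees with g on (0,0,0) (formula → 1, table → 0); rule it out.
(d) disagrees with g on (0,1,0) (formula → 1, table → 0); rule it out.
That leaves (b). Evaluating it on every row reproduces the table of g exactly.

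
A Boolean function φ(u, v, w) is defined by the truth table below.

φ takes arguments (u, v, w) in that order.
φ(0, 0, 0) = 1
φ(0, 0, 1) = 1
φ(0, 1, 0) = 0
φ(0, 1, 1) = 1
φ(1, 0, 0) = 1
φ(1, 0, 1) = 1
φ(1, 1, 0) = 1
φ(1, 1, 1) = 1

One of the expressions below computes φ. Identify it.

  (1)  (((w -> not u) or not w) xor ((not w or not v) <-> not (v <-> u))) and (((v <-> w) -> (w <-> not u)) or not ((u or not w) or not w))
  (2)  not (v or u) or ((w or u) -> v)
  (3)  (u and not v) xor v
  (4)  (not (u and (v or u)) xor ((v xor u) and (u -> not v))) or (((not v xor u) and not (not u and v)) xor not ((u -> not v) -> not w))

4

(1) disagrees with φ on (0,0,0) (formula → 0, table → 1); rule it out.
(2) disagrees with φ on (0,1,0) (formula → 1, table → 0); rule it out.
(3) disagrees with φ on (0,0,0) (formula → 0, table → 1); rule it out.
That leaves (4). Evaluating it on every row reproduces the table of φ exactly.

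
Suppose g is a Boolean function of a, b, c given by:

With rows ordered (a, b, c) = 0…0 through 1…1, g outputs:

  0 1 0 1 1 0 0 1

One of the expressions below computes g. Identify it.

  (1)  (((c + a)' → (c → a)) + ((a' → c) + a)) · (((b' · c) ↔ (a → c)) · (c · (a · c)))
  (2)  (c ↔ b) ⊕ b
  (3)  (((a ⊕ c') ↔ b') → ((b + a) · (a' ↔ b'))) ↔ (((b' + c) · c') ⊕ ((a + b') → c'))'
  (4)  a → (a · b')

(1) fails at (0,0,1): the formula yields 0, g is 1.
(2) fails at (0,0,0): the formula yields 1, g is 0.
(4) fails at (0,0,0): the formula yields 1, g is 0.
That leaves (3). Evaluating it on every row reproduces the table of g exactly.

3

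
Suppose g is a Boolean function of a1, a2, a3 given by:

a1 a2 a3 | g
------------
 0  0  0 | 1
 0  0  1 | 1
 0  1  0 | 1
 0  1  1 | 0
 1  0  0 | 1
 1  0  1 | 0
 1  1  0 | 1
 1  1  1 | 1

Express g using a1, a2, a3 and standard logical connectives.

The 0-rows are (0,1,1), (1,0,1). Take each as a conjunction (¬a1·a2·a3, a1·¬a2·a3), form their disjunction, and complement — that gives a formula that is 1 everywhere g is.

g(a1, a2, a3) = ~(((~a1 & a2) & a3) | ((a1 & ~a2) & a3))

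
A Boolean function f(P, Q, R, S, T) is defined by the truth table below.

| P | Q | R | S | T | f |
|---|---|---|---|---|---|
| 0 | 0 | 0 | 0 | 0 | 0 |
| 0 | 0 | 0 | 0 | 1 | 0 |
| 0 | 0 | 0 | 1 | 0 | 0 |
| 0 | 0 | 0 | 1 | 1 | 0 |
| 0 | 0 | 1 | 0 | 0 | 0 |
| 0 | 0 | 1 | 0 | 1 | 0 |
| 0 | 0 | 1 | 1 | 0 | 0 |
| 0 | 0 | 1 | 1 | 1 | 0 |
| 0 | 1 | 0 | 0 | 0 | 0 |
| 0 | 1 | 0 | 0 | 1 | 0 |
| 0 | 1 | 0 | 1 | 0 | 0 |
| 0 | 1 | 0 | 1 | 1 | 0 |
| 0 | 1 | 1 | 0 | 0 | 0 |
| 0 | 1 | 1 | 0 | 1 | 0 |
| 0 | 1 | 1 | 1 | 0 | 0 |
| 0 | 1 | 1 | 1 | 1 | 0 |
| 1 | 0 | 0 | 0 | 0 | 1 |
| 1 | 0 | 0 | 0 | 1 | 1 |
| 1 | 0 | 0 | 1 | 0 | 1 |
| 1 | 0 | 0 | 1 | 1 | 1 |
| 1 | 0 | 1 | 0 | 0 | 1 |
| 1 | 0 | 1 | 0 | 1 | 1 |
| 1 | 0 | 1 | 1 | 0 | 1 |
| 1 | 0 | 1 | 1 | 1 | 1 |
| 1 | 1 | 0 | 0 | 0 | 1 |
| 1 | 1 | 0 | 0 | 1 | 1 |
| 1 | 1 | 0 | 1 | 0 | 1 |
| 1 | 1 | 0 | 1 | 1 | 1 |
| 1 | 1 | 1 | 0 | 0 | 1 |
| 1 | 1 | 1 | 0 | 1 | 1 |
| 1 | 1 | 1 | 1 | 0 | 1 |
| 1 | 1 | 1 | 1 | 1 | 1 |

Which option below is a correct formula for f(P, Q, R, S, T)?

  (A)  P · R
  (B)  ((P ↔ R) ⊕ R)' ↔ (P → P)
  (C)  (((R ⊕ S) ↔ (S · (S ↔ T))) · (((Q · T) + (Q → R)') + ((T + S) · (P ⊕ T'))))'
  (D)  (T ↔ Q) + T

(A): at (1,0,0,0,0) it gives 0, but f = 1 — eliminated.
(C): at (0,0,0,0,0) it gives 1, but f = 0 — eliminated.
(D): at (0,0,0,0,0) it gives 1, but f = 0 — eliminated.
Only (B) survives; checking it on all 32 rows confirms it matches f.

B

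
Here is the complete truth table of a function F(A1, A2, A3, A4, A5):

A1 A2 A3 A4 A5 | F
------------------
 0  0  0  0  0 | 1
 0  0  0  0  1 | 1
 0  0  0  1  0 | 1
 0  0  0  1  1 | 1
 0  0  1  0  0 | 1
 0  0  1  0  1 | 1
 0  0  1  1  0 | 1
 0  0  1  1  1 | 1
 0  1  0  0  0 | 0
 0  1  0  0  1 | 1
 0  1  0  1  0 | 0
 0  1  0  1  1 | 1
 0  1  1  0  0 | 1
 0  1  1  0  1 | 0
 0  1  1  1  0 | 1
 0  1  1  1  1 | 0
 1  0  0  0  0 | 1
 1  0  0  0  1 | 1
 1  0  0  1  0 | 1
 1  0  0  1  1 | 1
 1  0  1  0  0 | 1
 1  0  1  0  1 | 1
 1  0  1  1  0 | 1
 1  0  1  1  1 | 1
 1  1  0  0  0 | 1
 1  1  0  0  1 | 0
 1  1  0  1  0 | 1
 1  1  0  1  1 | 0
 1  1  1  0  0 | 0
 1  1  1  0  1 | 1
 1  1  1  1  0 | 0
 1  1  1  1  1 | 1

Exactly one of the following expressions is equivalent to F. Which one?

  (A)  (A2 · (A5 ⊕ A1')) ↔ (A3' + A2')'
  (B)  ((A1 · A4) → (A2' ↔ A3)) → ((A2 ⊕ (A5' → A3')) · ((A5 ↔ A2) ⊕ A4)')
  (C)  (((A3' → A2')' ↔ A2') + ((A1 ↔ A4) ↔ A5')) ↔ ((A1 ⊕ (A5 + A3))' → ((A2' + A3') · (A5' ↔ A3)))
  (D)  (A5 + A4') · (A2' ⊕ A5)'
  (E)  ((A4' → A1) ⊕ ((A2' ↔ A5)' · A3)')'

(B): at (0,0,0,0,0) it gives 0, but F = 1 — eliminated.
(C): at (0,0,0,0,0) it gives 0, but F = 1 — eliminated.
(D): at (0,0,0,0,0) it gives 0, but F = 1 — eliminated.
(E): at (0,0,0,0,0) it gives 0, but F = 1 — eliminated.
That leaves (A). Evaluating it on every row reproduces the table of F exactly.

A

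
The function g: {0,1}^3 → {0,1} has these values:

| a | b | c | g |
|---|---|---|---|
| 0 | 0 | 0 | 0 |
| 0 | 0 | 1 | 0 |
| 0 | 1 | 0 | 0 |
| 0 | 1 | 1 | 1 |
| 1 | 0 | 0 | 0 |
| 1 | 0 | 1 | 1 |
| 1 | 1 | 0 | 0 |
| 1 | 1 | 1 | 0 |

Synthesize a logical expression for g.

g=1 on 2 inputs: (0,1,1), (1,0,1). Reading each as a conjunction of literals (¬a·b·c, a·¬b·c) and taking the OR gives the canonical DNF.

g(a, b, c) = ((a' · b) · c) + ((a · b') · c)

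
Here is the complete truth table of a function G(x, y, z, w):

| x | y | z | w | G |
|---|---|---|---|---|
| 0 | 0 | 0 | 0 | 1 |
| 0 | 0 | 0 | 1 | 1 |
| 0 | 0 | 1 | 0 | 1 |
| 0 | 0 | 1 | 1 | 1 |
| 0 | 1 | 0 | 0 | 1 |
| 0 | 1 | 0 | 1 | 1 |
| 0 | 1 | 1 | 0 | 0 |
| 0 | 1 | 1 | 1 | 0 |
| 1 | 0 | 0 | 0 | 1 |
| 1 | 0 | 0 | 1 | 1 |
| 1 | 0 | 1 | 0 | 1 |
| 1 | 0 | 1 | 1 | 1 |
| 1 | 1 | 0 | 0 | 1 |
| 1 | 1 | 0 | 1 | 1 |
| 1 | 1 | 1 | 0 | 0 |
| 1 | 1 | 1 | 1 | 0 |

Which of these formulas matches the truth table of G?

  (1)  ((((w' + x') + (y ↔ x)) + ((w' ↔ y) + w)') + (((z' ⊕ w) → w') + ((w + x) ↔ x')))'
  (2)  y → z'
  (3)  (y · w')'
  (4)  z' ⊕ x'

2

(1): at (0,0,0,0) it gives 0, but G = 1 — eliminated.
(3): at (0,1,0,0) it gives 0, but G = 1 — eliminated.
(4): at (0,0,0,0) it gives 0, but G = 1 — eliminated.
Only (2) survives; checking it on all 16 rows confirms it matches G.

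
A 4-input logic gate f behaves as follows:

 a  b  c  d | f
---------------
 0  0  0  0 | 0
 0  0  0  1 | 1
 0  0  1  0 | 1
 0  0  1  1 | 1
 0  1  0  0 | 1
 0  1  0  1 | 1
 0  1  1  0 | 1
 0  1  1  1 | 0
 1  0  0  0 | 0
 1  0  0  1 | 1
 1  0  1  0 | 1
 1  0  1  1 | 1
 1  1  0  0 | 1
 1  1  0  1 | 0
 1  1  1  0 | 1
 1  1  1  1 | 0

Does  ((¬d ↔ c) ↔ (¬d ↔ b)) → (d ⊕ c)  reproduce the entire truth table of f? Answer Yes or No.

Evaluate ((¬d ↔ c) ↔ (¬d ↔ b)) → (d ⊕ c) on each row and compare to f:
  a=0, b=0, c=0, d=0: formula gives 0, f = 0 ✓
  a=0, b=0, c=0, d=1: formula gives 1, f = 1 ✓
  a=0, b=0, c=1, d=0: formula gives 1, f = 1 ✓
  a=0, b=0, c=1, d=1: formula gives 1, f = 1 ✓
  …
  a=1, b=1, c=0, d=1: formula gives 1, but f = 0 ✗
A single disagreement suffices: at (1,1,0,1) they differ, so the formula does not compute f.

No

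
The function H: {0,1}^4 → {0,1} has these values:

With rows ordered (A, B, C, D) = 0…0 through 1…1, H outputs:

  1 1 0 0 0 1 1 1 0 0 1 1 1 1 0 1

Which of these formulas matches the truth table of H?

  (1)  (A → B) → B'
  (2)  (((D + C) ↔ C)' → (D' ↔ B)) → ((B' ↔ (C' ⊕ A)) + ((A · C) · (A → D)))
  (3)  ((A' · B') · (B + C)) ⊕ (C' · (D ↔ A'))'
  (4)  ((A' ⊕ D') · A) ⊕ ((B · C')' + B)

2

(1): at (0,0,1,0) it gives 1, but H = 0 — eliminated.
(3): at (0,0,0,1) it gives 0, but H = 1 — eliminated.
(4): at (0,0,1,0) it gives 1, but H = 0 — eliminated.
(2) is the remaining candidate, and it agrees with H on all 16 inputs.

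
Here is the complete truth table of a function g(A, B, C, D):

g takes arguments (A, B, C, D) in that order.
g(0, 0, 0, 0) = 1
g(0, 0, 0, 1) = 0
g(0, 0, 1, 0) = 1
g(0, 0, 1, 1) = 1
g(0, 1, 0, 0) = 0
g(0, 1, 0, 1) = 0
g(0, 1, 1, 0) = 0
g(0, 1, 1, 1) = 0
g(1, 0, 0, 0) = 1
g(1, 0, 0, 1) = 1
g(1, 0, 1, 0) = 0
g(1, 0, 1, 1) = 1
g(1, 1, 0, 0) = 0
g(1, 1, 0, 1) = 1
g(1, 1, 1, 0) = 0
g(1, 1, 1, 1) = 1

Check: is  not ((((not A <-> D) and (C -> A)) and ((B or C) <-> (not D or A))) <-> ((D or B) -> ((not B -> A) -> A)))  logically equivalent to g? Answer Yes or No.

Evaluate not ((((not A <-> D) and (C -> A)) and ((B or C) <-> (not D or A))) <-> ((D or B) -> ((not B -> A) -> A))) on each row and compare to g:
  A=0, B=0, C=0, D=0: formula gives 1, g = 1 ✓
  A=0, B=0, C=0, D=1: formula gives 0, g = 0 ✓
  A=0, B=0, C=1, D=0: formula gives 1, g = 1 ✓
  A=0, B=0, C=1, D=1: formula gives 1, g = 1 ✓
  …and likewise for the remaining 12 rows.
Every row agrees, so the formula is equivalent.

Yes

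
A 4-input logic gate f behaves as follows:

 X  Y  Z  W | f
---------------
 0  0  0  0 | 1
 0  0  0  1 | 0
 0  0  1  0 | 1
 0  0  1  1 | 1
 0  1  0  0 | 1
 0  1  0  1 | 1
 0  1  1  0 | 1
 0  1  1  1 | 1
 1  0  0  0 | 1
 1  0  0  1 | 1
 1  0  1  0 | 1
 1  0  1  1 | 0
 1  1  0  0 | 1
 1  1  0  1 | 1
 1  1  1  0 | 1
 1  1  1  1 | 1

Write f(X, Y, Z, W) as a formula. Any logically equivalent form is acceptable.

There are just 2 zero rows: (0,0,0,1), (1,0,1,1). Their minterms are ¬X·¬Y·¬Z·W, X·¬Y·Z·W; the OR of those covers precisely the 0-outputs, and negating it yields f.

f(X, Y, Z, W) = NOT ((((NOT X AND NOT Y) AND NOT Z) AND W) OR (((X AND NOT Y) AND Z) AND W))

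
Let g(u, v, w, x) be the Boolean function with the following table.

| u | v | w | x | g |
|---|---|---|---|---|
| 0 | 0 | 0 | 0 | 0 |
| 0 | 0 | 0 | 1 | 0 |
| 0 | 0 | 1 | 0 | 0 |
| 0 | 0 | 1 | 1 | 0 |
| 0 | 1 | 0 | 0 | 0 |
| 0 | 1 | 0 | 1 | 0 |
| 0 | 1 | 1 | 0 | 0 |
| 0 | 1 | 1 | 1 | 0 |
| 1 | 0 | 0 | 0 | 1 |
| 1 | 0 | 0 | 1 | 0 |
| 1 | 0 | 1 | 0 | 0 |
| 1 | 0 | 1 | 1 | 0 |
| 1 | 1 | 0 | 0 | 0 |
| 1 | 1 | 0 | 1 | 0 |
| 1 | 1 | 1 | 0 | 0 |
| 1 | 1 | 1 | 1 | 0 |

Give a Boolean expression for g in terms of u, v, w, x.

g(u, v, w, x) = ((u AND NOT v) AND NOT w) AND NOT x

Only row (1,0,0,0) gives 1. That row's minterm u·¬v·¬w·¬x is g directly.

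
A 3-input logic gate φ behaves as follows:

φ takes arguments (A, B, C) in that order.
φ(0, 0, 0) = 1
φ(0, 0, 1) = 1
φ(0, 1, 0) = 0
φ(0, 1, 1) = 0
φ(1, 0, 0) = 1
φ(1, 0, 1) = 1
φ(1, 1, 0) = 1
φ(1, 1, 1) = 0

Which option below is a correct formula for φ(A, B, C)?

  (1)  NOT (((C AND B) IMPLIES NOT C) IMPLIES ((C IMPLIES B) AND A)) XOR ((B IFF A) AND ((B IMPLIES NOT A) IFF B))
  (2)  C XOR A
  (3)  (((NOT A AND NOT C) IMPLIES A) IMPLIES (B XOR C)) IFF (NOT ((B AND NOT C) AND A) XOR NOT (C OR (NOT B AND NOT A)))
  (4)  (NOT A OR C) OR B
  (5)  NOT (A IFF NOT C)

(1): at (0,1,0) it gives 1, but φ = 0 — eliminated.
(2): at (0,0,0) it gives 0, but φ = 1 — eliminated.
(4): at (0,1,0) it gives 1, but φ = 0 — eliminated.
(5): at (0,0,1) it gives 0, but φ = 1 — eliminated.
That leaves (3). Evaluating it on every row reproduces the table of φ exactly.

3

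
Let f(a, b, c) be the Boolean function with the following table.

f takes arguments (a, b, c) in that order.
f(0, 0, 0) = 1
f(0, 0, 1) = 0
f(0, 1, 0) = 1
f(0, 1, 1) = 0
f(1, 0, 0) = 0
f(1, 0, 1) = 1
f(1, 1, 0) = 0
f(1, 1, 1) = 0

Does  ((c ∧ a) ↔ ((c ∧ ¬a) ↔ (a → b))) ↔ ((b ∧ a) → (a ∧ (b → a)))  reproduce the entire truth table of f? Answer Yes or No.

Check the formula against f row by row:
  a=0, b=0, c=0: formula gives 1, f = 1 ✓
  a=0, b=0, c=1: formula gives 0, f = 0 ✓
  a=0, b=1, c=0: formula gives 1, f = 1 ✓
  a=0, b=1, c=1: formula gives 0, f = 0 ✓
  a=1, b=0, c=0: formula gives 0, f = 0 ✓
  …
  a=1, b=1, c=0: formula gives 1, but f = 0 ✗
Row (1,1,0) is a counterexample, so the formula is not equivalent to f.

No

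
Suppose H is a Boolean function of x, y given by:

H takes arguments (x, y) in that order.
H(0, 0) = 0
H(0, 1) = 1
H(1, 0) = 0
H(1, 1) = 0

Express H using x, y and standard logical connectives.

1 only at (0,1): NOT x AND y.

H(x, y) = NOT x AND y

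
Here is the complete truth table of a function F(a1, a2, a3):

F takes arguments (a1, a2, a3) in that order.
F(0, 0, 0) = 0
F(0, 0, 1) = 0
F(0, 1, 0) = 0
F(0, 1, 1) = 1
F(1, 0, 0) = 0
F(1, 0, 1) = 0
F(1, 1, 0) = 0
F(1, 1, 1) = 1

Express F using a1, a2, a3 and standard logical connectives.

F(a1, a2, a3) = ((not a1 and a2) and a3) or ((a1 and a2) and a3)

F=1 on 2 inputs: (0,1,1), (1,1,1). Reading each as a conjunction of literals (¬a1·a2·a3, a1·a2·a3) and taking the OR gives the canonical DNF.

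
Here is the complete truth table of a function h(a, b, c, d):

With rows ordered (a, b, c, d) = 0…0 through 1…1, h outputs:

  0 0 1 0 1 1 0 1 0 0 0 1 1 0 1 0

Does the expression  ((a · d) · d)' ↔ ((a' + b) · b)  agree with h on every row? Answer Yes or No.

Evaluate ((a · d) · d)' ↔ ((a' + b) · b) on each row and compare to h:
  a=0, b=0, c=0, d=0: formula gives 0, h = 0 ✓
  a=0, b=0, c=0, d=1: formula gives 0, h = 0 ✓
  a=0, b=0, c=1, d=0: formula gives 0, but h = 1 ✗
Since they disagree at (0,0,1,0), the expression is not a correct formula for h.

No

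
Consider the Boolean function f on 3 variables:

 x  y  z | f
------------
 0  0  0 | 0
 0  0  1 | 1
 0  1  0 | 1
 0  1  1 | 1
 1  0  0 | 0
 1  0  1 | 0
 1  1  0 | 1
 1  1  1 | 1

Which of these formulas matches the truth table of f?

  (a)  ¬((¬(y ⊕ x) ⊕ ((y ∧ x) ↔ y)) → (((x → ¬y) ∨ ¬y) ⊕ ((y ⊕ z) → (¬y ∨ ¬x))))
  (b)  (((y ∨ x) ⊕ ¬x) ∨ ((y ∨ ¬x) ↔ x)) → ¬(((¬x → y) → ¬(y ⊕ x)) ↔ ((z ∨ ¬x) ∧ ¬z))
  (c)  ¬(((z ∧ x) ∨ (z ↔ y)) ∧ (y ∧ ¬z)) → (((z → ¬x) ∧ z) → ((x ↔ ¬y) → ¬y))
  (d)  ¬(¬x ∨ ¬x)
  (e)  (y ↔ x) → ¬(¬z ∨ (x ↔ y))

(a) disagrees with f on (0,0,1) (formula → 0, table → 1); rule it out.
(c) disagrees with f on (0,0,0) (formula → 1, table → 0); rule it out.
(d) disagrees with f on (0,0,1) (formula → 0, table → 1); rule it out.
(e) disagrees with f on (0,0,1) (formula → 0, table → 1); rule it out.
That leaves (b). Evaluating it on every row reproduces the table of f exactly.

b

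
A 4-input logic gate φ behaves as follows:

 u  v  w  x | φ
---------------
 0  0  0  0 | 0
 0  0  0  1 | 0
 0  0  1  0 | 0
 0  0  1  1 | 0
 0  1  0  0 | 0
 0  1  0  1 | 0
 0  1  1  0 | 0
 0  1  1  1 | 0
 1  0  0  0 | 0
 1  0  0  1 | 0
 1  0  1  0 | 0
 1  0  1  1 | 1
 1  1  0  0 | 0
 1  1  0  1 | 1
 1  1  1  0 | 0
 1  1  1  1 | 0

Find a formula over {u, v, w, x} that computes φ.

φ(u, v, w, x) = (((u · v') · w) · x) + (((u · v) · w') · x)

Collect the rows where φ=1 — (1,0,1,1), (1,1,0,1) — and write one minterm per row: u·¬v·w·x, u·v·¬w·x. Their union (logical OR) reproduces the table exactly.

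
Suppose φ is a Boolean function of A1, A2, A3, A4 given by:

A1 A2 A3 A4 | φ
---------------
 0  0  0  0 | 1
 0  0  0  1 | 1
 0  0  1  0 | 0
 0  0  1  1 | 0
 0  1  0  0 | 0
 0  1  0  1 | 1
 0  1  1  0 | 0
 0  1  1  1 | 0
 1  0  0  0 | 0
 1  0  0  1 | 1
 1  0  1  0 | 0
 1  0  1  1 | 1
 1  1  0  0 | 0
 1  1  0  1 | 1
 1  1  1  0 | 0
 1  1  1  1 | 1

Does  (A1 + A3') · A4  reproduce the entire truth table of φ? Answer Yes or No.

No

Check the formula against φ row by row:
  A1=0, A2=0, A3=0, A4=0: formula gives 0, but φ = 1 ✗
Since they disagree at (0,0,0,0), the expression is not a correct formula for φ.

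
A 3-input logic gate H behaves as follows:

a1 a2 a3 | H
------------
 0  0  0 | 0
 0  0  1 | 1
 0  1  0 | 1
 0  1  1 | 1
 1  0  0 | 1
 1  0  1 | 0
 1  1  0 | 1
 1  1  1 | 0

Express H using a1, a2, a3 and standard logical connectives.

H(a1, a2, a3) = ((((a1' · a2') · a3') + ((a1 · a2') · a3)) + ((a1 · a2) · a3))'

H is 0 on only 3 rows — (0,0,0), (1,0,1), (1,1,1). Writing each as a minterm (¬a1·¬a2·¬a3, a1·¬a2·a3, a1·a2·a3) and OR-ing them characterizes exactly where H=0, so H is the negation of that disjunction.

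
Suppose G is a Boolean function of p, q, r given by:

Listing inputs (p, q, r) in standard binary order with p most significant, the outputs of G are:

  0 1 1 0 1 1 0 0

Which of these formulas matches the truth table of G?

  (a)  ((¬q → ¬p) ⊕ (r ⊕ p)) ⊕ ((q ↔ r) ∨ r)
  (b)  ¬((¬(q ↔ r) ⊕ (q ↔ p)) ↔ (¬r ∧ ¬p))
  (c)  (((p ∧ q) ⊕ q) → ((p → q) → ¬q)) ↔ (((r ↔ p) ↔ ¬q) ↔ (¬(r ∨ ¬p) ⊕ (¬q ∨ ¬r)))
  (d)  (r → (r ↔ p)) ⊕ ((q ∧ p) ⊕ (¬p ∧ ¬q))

d

(a) disagrees with G on (0,1,1) (formula → 1, table → 0); rule it out.
(b) disagrees with G on (0,0,1) (formula → 0, table → 1); rule it out.
(c) disagrees with G on (0,0,0) (formula → 1, table → 0); rule it out.
Only (d) survives; checking it on all 8 rows confirms it matches G.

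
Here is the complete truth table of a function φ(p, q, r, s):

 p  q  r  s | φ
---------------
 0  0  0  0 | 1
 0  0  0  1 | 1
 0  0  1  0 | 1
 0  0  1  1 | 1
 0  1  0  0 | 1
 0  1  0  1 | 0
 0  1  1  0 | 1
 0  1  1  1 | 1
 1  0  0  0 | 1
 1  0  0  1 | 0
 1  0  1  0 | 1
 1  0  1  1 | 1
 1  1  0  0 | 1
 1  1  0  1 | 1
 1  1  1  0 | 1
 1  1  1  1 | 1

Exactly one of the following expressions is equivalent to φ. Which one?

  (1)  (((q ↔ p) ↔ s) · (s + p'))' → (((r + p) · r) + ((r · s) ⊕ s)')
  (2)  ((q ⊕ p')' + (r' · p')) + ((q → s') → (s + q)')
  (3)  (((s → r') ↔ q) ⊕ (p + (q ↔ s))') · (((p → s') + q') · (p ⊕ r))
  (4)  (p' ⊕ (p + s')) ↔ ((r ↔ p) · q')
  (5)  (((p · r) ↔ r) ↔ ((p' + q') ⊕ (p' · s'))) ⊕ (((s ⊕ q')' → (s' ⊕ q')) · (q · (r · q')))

1

(2) fails at (0,0,1,1): the formula yields 0, φ is 1.
(3) fails at (0,0,0,0): the formula yields 0, φ is 1.
(4) fails at (0,0,0,0): the formula yields 0, φ is 1.
(5) fails at (0,0,0,0): the formula yields 0, φ is 1.
Only (1) survives; checking it on all 16 rows confirms it matches φ.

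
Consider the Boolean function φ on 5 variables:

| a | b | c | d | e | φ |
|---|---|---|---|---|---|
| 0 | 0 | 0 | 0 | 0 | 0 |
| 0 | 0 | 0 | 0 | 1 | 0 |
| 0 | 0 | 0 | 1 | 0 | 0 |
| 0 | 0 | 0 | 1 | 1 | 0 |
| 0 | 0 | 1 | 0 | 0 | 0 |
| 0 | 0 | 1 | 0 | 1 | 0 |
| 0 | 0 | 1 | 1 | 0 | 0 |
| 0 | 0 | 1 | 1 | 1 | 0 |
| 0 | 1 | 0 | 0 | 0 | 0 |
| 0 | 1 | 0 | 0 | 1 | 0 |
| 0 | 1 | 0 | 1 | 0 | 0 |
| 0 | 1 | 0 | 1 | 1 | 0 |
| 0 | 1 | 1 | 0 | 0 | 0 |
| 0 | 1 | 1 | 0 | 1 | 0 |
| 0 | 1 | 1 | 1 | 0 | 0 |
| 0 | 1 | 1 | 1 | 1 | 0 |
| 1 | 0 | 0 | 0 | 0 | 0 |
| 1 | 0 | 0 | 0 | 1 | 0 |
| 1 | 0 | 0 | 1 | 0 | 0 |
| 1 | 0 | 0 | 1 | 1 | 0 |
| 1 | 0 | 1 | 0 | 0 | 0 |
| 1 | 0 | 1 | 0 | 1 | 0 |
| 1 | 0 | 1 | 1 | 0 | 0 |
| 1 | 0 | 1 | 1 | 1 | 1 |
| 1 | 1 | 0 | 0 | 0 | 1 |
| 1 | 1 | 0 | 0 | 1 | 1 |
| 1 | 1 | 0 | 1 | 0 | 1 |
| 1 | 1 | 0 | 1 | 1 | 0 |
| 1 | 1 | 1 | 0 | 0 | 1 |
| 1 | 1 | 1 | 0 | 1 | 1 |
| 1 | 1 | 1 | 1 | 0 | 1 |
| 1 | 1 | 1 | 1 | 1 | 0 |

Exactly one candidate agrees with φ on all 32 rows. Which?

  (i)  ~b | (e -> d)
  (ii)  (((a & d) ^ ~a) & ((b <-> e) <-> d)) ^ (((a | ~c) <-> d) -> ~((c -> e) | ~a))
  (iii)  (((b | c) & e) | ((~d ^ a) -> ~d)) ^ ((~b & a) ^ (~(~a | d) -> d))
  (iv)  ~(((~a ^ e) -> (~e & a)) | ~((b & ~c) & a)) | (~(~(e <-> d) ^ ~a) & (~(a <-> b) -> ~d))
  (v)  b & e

iii

(i) disagrees with φ on (0,0,0,0,0) (formula → 1, table → 0); rule it out.
(ii) disagrees with φ on (0,0,0,0,0) (formula → 1, table → 0); rule it out.
(iv) disagrees with φ on (0,0,0,0,1) (formula → 1, table → 0); rule it out.
(v) disagrees with φ on (0,1,0,0,1) (formula → 1, table → 0); rule it out.
That leaves (iii). Evaluating it on every row reproduces the table of φ exactly.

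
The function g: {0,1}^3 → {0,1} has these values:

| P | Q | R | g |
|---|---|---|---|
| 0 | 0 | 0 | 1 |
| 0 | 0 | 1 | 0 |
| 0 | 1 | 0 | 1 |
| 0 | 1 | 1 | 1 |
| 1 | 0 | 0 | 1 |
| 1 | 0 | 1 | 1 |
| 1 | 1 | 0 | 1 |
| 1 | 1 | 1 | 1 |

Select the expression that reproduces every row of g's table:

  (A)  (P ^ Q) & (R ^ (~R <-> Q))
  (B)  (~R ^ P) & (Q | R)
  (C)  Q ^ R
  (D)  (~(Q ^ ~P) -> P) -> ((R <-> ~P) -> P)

(A) disagrees with g on (0,0,0) (formula → 0, table → 1); rule it out.
(B) disagrees with g on (0,0,0) (formula → 0, table → 1); rule it out.
(C) disagrees with g on (0,0,0) (formula → 0, table → 1); rule it out.
Only (D) survives; checking it on all 8 rows confirms it matches g.

D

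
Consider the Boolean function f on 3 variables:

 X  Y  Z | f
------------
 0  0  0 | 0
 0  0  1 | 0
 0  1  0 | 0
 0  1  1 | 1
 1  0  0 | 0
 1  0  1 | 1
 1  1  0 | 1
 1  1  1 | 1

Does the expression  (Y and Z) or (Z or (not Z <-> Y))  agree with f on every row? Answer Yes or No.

No

Evaluate (Y and Z) or (Z or (not Z <-> Y)) on each row and compare to f:
  X=0, Y=0, Z=0: formula gives 0, f = 0 ✓
  X=0, Y=0, Z=1: formula gives 1, but f = 0 ✗
Since they disagree at (0,0,1), the expression is not a correct formula for f.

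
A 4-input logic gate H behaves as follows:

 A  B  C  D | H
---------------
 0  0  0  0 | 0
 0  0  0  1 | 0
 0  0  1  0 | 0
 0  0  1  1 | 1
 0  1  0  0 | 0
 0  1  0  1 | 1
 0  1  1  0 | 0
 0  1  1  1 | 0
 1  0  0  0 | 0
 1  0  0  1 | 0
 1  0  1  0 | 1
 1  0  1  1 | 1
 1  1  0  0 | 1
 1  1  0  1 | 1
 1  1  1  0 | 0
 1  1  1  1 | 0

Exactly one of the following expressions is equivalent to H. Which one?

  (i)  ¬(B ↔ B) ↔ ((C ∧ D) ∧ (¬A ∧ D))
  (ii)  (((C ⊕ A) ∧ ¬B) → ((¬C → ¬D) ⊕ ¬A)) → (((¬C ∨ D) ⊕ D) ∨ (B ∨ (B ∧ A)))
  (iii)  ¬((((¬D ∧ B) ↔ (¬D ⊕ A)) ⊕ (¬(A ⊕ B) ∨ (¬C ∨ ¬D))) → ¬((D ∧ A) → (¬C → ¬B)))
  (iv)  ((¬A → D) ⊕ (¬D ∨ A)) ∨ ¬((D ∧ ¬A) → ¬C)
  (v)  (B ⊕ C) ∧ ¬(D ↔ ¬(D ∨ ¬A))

v

(i) fails at (0,0,0,0): the formula yields 1, H is 0.
(ii) fails at (0,0,0,0): the formula yields 1, H is 0.
(iii) fails at (0,0,0,0): the formula yields 1, H is 0.
(iv) fails at (0,0,0,0): the formula yields 1, H is 0.
(v) is the remaining candidate, and it agrees with H on all 16 inputs.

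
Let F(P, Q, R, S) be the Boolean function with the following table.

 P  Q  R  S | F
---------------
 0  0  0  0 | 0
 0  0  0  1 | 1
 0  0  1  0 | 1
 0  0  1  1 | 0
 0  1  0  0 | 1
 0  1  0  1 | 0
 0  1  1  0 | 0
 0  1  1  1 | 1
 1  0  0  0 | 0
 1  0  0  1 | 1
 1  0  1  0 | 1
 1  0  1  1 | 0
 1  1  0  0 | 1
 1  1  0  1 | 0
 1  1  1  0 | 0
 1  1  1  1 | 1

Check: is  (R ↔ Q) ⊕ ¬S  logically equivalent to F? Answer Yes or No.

Evaluate (R ↔ Q) ⊕ ¬S on each row and compare to F:
  P=0, Q=0, R=0, S=0: formula gives 0, F = 0 ✓
  P=0, Q=0, R=0, S=1: formula gives 1, F = 1 ✓
  P=0, Q=0, R=1, S=0: formula gives 1, F = 1 ✓
  P=0, Q=0, R=1, S=1: formula gives 0, F = 0 ✓
  …and likewise for the remaining 12 rows.
No disagreement on any input; they are logically equivalent.

Yes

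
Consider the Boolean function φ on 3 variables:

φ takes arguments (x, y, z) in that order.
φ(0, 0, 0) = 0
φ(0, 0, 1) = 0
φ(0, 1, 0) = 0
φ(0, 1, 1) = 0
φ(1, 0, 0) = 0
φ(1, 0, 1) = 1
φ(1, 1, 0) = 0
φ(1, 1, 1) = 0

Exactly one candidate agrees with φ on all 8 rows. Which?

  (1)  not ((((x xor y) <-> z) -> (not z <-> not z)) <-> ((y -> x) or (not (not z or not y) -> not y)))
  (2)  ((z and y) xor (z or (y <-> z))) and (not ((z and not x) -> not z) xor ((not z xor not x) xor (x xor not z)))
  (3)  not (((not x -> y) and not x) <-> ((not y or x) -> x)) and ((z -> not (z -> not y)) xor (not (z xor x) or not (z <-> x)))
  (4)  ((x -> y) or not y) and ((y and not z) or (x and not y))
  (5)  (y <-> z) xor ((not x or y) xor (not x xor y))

3

(1): at (0,1,1) it gives 1, but φ = 0 — eliminated.
(2): at (0,0,0) it gives 1, but φ = 0 — eliminated.
(4): at (0,1,0) it gives 1, but φ = 0 — eliminated.
(5): at (0,0,0) it gives 1, but φ = 0 — eliminated.
Only (3) survives; checking it on all 8 rows confirms it matches φ.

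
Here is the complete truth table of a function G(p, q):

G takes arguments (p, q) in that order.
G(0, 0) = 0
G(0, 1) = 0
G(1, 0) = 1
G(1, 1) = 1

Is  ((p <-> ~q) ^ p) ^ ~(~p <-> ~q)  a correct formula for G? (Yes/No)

Yes

Evaluate ((p <-> ~q) ^ p) ^ ~(~p <-> ~q) on each row and compare to G:
  p=0, q=0: formula gives 0, G = 0 ✓
  p=0, q=1: formula gives 0, G = 0 ✓
  p=1, q=0: formula gives 1, G = 1 ✓
  p=1, q=1: formula gives 1, G = 1 ✓
Every row agrees, so the formula is equivalent.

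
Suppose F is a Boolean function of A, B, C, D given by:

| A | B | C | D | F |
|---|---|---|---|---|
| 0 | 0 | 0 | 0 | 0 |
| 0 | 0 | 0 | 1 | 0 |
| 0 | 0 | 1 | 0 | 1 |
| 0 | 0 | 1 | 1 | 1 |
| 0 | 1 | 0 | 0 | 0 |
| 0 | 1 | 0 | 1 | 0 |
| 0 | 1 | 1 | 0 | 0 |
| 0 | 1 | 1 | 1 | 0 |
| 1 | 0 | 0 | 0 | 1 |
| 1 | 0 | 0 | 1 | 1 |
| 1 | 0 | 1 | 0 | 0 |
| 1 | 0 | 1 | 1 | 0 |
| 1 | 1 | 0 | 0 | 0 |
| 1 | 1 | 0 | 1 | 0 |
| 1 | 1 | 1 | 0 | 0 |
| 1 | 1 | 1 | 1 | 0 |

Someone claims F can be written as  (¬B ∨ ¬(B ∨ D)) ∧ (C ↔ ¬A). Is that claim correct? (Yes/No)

Yes

Test each input against both F and the formula:
  A=0, B=0, C=0, D=0: formula gives 0, F = 0 ✓
  A=0, B=0, C=0, D=1: formula gives 0, F = 0 ✓
  A=0, B=0, C=1, D=0: formula gives 1, F = 1 ✓
  A=0, B=0, C=1, D=1: formula gives 1, F = 1 ✓
  … (the remaining 12 rows also agree.)
Every row agrees, so the formula is equivalent.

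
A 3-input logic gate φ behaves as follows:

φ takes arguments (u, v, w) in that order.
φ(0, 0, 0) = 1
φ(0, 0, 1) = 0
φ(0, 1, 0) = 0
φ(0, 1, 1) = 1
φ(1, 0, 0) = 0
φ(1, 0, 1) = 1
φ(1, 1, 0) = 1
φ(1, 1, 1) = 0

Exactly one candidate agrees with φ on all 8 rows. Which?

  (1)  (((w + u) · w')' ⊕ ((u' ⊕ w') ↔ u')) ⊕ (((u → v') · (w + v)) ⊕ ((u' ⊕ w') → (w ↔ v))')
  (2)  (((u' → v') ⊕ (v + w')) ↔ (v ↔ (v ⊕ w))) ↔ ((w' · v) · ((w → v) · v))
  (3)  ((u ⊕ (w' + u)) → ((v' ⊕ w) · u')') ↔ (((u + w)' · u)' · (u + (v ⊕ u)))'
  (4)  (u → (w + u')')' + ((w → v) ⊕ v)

1

(2) fails at (0,0,1): the formula yields 1, φ is 0.
(3) fails at (0,0,0): the formula yields 0, φ is 1.
(4) fails at (0,1,1): the formula yields 0, φ is 1.
(1) is the remaining candidate, and it agrees with φ on all 8 inputs.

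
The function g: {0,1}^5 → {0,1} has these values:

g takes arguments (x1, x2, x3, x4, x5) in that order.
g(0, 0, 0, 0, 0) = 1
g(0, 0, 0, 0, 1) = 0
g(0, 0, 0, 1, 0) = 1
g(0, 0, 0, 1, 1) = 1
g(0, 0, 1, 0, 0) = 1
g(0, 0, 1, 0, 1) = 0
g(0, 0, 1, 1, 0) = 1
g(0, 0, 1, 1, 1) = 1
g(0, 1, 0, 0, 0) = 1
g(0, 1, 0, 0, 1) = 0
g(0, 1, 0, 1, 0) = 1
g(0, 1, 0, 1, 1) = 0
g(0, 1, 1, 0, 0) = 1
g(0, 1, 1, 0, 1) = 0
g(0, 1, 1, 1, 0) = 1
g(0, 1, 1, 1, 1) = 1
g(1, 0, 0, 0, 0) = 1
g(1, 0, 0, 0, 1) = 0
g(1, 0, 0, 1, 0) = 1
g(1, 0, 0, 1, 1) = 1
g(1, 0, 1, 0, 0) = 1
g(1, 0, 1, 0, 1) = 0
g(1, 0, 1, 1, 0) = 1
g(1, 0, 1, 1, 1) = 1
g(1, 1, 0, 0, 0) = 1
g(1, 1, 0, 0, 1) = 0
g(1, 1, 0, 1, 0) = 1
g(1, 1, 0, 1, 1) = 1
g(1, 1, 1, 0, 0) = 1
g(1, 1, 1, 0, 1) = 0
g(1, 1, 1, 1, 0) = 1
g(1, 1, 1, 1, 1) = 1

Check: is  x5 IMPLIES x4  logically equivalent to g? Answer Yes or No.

No

Check the formula against g row by row:
  x1=0, x2=0, x3=0, x4=0, x5=0: formula gives 1, g = 1 ✓
  x1=0, x2=0, x3=0, x4=0, x5=1: formula gives 0, g = 0 ✓
  x1=0, x2=0, x3=0, x4=1, x5=0: formula gives 1, g = 1 ✓
  x1=0, x2=0, x3=0, x4=1, x5=1: formula gives 1, g = 1 ✓
  …
  x1=0, x2=1, x3=0, x4=1, x5=1: formula gives 1, but g = 0 ✗
Since they disagree at (0,1,0,1,1), the expression is not a correct formula for g.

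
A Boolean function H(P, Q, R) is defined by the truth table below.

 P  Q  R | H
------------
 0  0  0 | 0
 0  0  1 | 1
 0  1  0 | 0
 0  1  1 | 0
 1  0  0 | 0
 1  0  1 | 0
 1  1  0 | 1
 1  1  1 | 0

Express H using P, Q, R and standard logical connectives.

H(P, Q, R) = ((¬P ∧ ¬Q) ∧ R) ∨ ((P ∧ Q) ∧ ¬R)

The 1-rows are (0,0,1), (1,1,0). Each contributes one minterm — ¬P·¬Q·R; P·Q·¬R — and their disjunction is a sum-of-products form of H.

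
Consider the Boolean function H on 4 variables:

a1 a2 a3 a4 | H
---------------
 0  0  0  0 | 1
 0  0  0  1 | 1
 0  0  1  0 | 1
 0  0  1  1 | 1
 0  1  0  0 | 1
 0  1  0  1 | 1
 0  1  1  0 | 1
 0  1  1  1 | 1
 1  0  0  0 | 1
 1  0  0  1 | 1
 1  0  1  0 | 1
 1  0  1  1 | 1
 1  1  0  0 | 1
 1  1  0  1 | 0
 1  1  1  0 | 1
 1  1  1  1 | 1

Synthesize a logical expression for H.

H(a1, a2, a3, a4) = (((a1 · a2) · a3') · a4)'

Only row (1,1,0,1) gives 0. So H is 1 everywhere except there — the complement of the minterm a1·a2·¬a3·a4.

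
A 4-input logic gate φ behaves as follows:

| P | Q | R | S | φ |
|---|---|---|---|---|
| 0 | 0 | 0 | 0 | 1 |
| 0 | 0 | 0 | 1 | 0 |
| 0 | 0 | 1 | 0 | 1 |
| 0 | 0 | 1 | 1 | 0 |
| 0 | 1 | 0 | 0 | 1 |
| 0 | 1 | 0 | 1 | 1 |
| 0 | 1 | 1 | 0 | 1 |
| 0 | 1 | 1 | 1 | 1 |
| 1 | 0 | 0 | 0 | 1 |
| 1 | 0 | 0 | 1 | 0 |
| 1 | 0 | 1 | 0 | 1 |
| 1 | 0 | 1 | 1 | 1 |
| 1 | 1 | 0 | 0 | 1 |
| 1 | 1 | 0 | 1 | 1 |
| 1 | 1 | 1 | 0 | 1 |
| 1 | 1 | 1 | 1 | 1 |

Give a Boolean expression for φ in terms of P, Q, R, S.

φ(P, Q, R, S) = not (((((not P and not Q) and not R) and S) or (((not P and not Q) and R) and S)) or (((P and not Q) and not R) and S))

There are just 3 zero rows: (0,0,0,1), (0,0,1,1), (1,0,0,1). Their minterms are ¬P·¬Q·¬R·S, ¬P·¬Q·R·S, P·¬Q·¬R·S; the OR of those covers precisely the 0-outputs, and negating it yields φ.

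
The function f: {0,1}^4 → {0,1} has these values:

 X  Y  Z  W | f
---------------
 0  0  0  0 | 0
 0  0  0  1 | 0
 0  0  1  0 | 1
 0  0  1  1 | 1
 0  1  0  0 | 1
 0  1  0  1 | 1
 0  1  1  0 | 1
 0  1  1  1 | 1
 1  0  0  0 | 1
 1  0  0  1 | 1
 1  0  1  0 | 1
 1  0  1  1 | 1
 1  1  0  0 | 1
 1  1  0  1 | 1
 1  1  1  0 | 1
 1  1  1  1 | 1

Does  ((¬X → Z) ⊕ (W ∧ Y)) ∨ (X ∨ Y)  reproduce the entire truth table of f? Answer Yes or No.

Yes

Evaluate ((¬X → Z) ⊕ (W ∧ Y)) ∨ (X ∨ Y) on each row and compare to f:
  X=0, Y=0, Z=0, W=0: formula gives 0, f = 0 ✓
  X=0, Y=0, Z=0, W=1: formula gives 0, f = 0 ✓
  X=0, Y=0, Z=1, W=0: formula gives 1, f = 1 ✓
  X=0, Y=0, Z=1, W=1: formula gives 1, f = 1 ✓
  …and likewise for the remaining 12 rows.
Every row agrees, so the formula is equivalent.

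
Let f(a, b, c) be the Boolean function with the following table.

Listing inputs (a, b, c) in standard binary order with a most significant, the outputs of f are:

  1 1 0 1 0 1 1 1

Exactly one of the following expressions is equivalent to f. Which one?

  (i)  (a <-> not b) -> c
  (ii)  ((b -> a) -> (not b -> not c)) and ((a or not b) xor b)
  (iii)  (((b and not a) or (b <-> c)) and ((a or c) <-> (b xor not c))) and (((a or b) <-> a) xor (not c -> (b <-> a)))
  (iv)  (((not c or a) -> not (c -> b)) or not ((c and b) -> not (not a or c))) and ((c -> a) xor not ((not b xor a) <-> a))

i

(ii) fails at (0,0,1): the formula yields 0, f is 1.
(iii) fails at (0,0,0): the formula yields 0, f is 1.
(iv) fails at (0,0,0): the formula yields 0, f is 1.
Only (i) survives; checking it on all 8 rows confirms it matches f.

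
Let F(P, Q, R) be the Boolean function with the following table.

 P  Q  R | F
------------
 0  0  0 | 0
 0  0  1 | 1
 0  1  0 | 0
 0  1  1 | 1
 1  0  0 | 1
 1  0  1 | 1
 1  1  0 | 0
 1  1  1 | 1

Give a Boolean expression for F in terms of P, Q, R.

F is 0 on only 3 rows — (0,0,0), (0,1,0), (1,1,0). Writing each as a minterm (¬P·¬Q·¬R, ¬P·Q·¬R, P·Q·¬R) and OR-ing them characterizes exactly where F=0, so F is the negation of that disjunction.

F(P, Q, R) = ¬((((¬P ∧ ¬Q) ∧ ¬R) ∨ ((¬P ∧ Q) ∧ ¬R)) ∨ ((P ∧ Q) ∧ ¬R))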